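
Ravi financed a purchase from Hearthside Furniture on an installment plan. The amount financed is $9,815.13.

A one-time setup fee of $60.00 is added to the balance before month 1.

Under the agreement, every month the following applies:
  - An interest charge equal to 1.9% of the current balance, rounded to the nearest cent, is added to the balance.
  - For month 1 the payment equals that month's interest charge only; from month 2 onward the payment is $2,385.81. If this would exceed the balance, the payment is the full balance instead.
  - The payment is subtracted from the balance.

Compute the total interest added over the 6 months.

# | Opening | Interest | Payment | End bal
1 | $9,875.13 | $187.63 | $187.63 | $9,875.13
2 | $9,875.13 | $187.63 | $2,385.81 | $7,676.95
3 | $7,676.95 | $145.86 | $2,385.81 | $5,437.00
4 | $5,437.00 | $103.30 | $2,385.81 | $3,154.49
5 | $3,154.49 | $59.94 | $2,385.81 | $828.62
6 | $828.62 | $15.74 | $844.36 | $0.00
Total interest: $187.63 + $187.63 + $145.86 + $103.30 + $59.94 + $15.74 = $700.10

$700.10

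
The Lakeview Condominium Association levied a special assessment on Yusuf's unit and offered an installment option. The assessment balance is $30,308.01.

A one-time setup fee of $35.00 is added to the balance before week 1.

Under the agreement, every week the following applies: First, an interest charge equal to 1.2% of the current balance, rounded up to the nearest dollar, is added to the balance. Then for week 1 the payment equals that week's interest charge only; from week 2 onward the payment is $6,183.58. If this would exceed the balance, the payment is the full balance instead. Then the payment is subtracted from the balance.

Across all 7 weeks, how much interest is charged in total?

$1,489.00

Week 1: opening $30,343.01; interest $365.00 → $30,708.01; payment $365.00; balance $30,343.01
Week 2: opening $30,343.01; interest $365.00 → $30,708.01; payment $6,183.58; balance $24,524.43
Week 3: opening $24,524.43; interest $295.00 → $24,819.43; payment $6,183.58; balance $18,635.85
Week 4: opening $18,635.85; interest $224.00 → $18,859.85; payment $6,183.58; balance $12,676.27
Week 5: opening $12,676.27; interest $153.00 → $12,829.27; payment $6,183.58; balance $6,645.69
Week 6: opening $6,645.69; interest $80.00 → $6,725.69; payment $6,183.58; balance $542.11
Week 7: opening $542.11; interest $7.00 → $549.11; payment $549.11; balance $0.00
Total interest: $365.00 + $365.00 + $295.00 + $224.00 + $153.00 + $80.00 + $7.00 = $1,489.00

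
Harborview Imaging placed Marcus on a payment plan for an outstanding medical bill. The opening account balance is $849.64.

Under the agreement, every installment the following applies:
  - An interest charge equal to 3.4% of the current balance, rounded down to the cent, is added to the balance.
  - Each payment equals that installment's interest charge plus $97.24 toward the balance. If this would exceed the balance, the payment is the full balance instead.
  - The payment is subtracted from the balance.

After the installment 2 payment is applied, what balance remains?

# | Opening | Interest | Payment | End bal
1 | $849.64 | $28.88 | $126.12 | $752.40
2 | $752.40 | $25.58 | $122.82 | $655.16

$655.16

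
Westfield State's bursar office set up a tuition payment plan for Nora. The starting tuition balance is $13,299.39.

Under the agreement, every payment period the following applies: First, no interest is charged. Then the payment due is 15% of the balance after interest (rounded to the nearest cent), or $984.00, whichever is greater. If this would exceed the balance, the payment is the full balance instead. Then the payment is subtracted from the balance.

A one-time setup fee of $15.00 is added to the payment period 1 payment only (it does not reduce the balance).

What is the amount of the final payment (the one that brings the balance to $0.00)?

# | Opening | Payment | Fee | End bal
1 | $13,299.39 | $1,994.91 | $15.00 | $11,304.48
2 | $11,304.48 | $1,695.67 | — | $9,608.81
3 | $9,608.81 | $1,441.32 | — | $8,167.49
4 | $8,167.49 | $1,225.12 | — | $6,942.37
5 | $6,942.37 | $1,041.36 | — | $5,901.01
6 | $5,901.01 | $984.00 | — | $4,917.01
7 | $4,917.01 | $984.00 | — | $3,933.01
8 | $3,933.01 | $984.00 | — | $2,949.01
9 | $2,949.01 | $984.00 | — | $1,965.01
10 | $1,965.01 | $984.00 | — | $981.01
11 | $981.01 | $981.01 | — | $0.00

$981.01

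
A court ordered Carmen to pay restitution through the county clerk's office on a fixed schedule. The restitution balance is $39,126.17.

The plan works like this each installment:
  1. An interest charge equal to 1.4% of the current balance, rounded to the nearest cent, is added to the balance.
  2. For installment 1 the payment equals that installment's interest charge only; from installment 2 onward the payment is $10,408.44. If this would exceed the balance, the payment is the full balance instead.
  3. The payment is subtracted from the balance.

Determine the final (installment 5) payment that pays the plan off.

Installment 1: $39,126.17 +$547.77 interest = $39,673.94; pay $547.77 → $39,126.17
Installment 2: $39,126.17 +$547.77 interest = $39,673.94; pay $10,408.44 → $29,265.50
Installment 3: $29,265.50 +$409.72 interest = $29,675.22; pay $10,408.44 → $19,266.78
Installment 4: $19,266.78 +$269.73 interest = $19,536.51; pay $10,408.44 → $9,128.07
Installment 5: $9,128.07 +$127.79 interest = $9,255.86; pay $9,255.86 → $0.00

$9,255.86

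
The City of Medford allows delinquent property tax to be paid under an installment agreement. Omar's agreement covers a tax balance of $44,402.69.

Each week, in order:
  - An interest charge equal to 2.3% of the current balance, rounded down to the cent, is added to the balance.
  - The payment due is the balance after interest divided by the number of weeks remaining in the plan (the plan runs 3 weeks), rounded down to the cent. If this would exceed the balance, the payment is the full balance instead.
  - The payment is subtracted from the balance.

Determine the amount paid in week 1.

$15,141.31

Week 1: $44,402.69 +$1,021.26 interest = $45,423.95; pay $15,141.31 → $30,282.64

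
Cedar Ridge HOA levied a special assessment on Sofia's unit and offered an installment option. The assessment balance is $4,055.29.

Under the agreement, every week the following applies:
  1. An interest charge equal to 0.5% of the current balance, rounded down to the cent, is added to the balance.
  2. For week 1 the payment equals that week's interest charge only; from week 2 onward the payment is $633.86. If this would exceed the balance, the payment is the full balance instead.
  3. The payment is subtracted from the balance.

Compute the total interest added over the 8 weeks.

Week 1: opening $4,055.29; interest $20.27 → $4,075.56; payment $20.27; balance $4,055.29
Week 2: opening $4,055.29; interest $20.27 → $4,075.56; payment $633.86; balance $3,441.70
Week 3: opening $3,441.70; interest $17.20 → $3,458.90; payment $633.86; balance $2,825.04
Week 4: opening $2,825.04; interest $14.12 → $2,839.16; payment $633.86; balance $2,205.30
Week 5: opening $2,205.30; interest $11.02 → $2,216.32; payment $633.86; balance $1,582.46
Week 6: opening $1,582.46; interest $7.91 → $1,590.37; payment $633.86; balance $956.51
Week 7: opening $956.51; interest $4.78 → $961.29; payment $633.86; balance $327.43
Week 8: opening $327.43; interest $1.63 → $329.06; payment $329.06; balance $0.00
Total interest: $20.27 + $20.27 + $17.20 + $14.12 + $11.02 + $7.91 + $4.78 + $1.63 = $97.20

$97.20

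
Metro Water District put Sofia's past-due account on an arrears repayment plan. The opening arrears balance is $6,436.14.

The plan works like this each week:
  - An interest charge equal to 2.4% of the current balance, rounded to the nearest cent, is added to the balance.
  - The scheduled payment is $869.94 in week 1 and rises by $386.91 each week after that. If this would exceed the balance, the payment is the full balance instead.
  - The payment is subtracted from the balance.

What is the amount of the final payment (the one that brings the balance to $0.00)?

Week 1: opening $6,436.14; interest $154.47 → $6,590.61; payment $869.94; balance $5,720.67
Week 2: opening $5,720.67; interest $137.30 → $5,857.97; payment $1,256.85; balance $4,601.12
Week 3: opening $4,601.12; interest $110.43 → $4,711.55; payment $1,643.76; balance $3,067.79
Week 4: opening $3,067.79; interest $73.63 → $3,141.42; payment $2,030.67; balance $1,110.75
Week 5: opening $1,110.75; interest $26.66 → $1,137.41; payment $1,137.41; balance $0.00

$1,137.41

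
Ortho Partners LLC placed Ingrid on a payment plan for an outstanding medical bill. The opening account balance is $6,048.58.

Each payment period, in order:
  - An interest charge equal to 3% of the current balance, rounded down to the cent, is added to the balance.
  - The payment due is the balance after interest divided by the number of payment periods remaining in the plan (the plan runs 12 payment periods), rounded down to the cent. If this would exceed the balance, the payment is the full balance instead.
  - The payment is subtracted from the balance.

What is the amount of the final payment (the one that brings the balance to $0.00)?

# | Opening | Interest | Payment | End bal
1 | $6,048.58 | $181.45 | $519.16 | $5,710.87
2 | $5,710.87 | $171.32 | $534.74 | $5,347.45
3 | $5,347.45 | $160.42 | $550.78 | $4,957.09
4 | $4,957.09 | $148.71 | $567.31 | $4,538.49
5 | $4,538.49 | $136.15 | $584.33 | $4,090.31
6 | $4,090.31 | $122.70 | $601.85 | $3,611.16
7 | $3,611.16 | $108.33 | $619.91 | $3,099.58
8 | $3,099.58 | $92.98 | $638.51 | $2,554.05
9 | $2,554.05 | $76.62 | $657.66 | $1,973.01
10 | $1,973.01 | $59.19 | $677.40 | $1,354.80
11 | $1,354.80 | $40.64 | $697.72 | $697.72
12 | $697.72 | $20.93 | $718.65 | $0.00

$718.65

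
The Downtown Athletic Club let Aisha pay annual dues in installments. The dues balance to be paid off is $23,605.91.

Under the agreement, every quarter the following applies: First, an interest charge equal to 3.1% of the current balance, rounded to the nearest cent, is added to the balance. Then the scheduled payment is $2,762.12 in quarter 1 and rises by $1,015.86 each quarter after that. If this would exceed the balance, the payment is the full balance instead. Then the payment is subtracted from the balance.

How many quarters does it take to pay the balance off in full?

6

Quarter 1: $23,605.91 +$731.78 interest = $24,337.69; pay $2,762.12 → $21,575.57
Quarter 2: $21,575.57 +$668.84 interest = $22,244.41; pay $3,777.98 → $18,466.43
Quarter 3: $18,466.43 +$572.46 interest = $19,038.89; pay $4,793.84 → $14,245.05
Quarter 4: $14,245.05 +$441.60 interest = $14,686.65; pay $5,809.70 → $8,876.95
Quarter 5: $8,876.95 +$275.19 interest = $9,152.14; pay $6,825.56 → $2,326.58
Quarter 6: $2,326.58 +$72.12 interest = $2,398.70; pay $2,398.70 → $0.00
Balance reaches $0.00 in quarter 6.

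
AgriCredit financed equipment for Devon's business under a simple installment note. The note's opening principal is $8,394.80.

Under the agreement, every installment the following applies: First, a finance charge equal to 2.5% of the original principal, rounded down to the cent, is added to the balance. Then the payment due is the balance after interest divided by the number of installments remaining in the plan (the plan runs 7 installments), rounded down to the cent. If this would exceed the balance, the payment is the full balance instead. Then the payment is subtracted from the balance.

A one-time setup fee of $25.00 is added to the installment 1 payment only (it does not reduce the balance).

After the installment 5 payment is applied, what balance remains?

Installment 1: opening $8,394.80; interest $209.87 → $8,604.67; payment $1,229.23 (+ $25.00 fee); balance $7,375.44
Installment 2: opening $7,375.44; interest $209.87 → $7,585.31; payment $1,264.21; balance $6,321.10
Installment 3: opening $6,321.10; interest $209.87 → $6,530.97; payment $1,306.19; balance $5,224.78
Installment 4: opening $5,224.78; interest $209.87 → $5,434.65; payment $1,358.66; balance $4,075.99
Installment 5: opening $4,075.99; interest $209.87 → $4,285.86; payment $1,428.62; balance $2,857.24

$2,857.24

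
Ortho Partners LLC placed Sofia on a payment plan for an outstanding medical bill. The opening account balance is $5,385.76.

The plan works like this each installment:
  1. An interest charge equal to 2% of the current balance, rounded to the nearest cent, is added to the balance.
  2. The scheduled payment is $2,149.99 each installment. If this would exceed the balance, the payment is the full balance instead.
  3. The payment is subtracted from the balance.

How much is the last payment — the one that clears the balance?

$1,285.58

Installment 1: opening $5,385.76; interest $107.72 → $5,493.48; payment $2,149.99; balance $3,343.49
Installment 2: opening $3,343.49; interest $66.87 → $3,410.36; payment $2,149.99; balance $1,260.37
Installment 3: opening $1,260.37; interest $25.21 → $1,285.58; payment $1,285.58; balance $0.00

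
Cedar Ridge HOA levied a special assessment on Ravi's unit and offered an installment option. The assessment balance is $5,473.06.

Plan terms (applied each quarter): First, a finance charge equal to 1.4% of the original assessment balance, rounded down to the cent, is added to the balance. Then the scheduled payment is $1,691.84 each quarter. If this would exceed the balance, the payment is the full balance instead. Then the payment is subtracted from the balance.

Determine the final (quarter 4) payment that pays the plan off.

$704.02

Quarter 1: opening $5,473.06; interest $76.62 → $5,549.68; payment $1,691.84; balance $3,857.84
Quarter 2: opening $3,857.84; interest $76.62 → $3,934.46; payment $1,691.84; balance $2,242.62
Quarter 3: opening $2,242.62; interest $76.62 → $2,319.24; payment $1,691.84; balance $627.40
Quarter 4: opening $627.40; interest $76.62 → $704.02; payment $704.02; balance $0.00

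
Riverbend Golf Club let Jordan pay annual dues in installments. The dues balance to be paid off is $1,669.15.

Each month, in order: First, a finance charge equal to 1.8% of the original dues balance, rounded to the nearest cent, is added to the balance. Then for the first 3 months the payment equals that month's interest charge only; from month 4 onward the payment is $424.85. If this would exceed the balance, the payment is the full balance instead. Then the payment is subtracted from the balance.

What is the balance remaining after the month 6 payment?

$484.72

Month 1: opening $1,669.15; interest $30.04 → $1,699.19; payment $30.04; balance $1,669.15
Month 2: opening $1,669.15; interest $30.04 → $1,699.19; payment $30.04; balance $1,669.15
Month 3: opening $1,669.15; interest $30.04 → $1,699.19; payment $30.04; balance $1,669.15
Month 4: opening $1,669.15; interest $30.04 → $1,699.19; payment $424.85; balance $1,274.34
Month 5: opening $1,274.34; interest $30.04 → $1,304.38; payment $424.85; balance $879.53
Month 6: opening $879.53; interest $30.04 → $909.57; payment $424.85; balance $484.72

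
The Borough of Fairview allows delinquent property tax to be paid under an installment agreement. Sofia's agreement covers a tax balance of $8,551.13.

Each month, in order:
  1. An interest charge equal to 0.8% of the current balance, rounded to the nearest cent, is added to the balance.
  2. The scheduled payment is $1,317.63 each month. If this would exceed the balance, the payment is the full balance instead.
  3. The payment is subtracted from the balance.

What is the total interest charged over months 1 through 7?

$266.17

Month 1: $8,551.13 +$68.41 interest = $8,619.54; pay $1,317.63 → $7,301.91
Month 2: $7,301.91 +$58.42 interest = $7,360.33; pay $1,317.63 → $6,042.70
Month 3: $6,042.70 +$48.34 interest = $6,091.04; pay $1,317.63 → $4,773.41
Month 4: $4,773.41 +$38.19 interest = $4,811.60; pay $1,317.63 → $3,493.97
Month 5: $3,493.97 +$27.95 interest = $3,521.92; pay $1,317.63 → $2,204.29
Month 6: $2,204.29 +$17.63 interest = $2,221.92; pay $1,317.63 → $904.29
Month 7: $904.29 +$7.23 interest = $911.52; pay $911.52 → $0.00
Total interest: $68.41 + $58.42 + $48.34 + $38.19 + $27.95 + $17.63 + $7.23 = $266.17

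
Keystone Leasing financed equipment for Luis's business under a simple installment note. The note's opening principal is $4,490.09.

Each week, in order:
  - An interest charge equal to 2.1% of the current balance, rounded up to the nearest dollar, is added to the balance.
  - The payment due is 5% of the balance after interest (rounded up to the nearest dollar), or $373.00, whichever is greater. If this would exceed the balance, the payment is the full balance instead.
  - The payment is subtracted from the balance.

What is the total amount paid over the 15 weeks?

$5,240.09

Week 1: opening $4,490.09; interest $95.00 → $4,585.09; payment $373.00; balance $4,212.09
Week 2: opening $4,212.09; interest $89.00 → $4,301.09; payment $373.00; balance $3,928.09
Week 3: opening $3,928.09; interest $83.00 → $4,011.09; payment $373.00; balance $3,638.09
Week 4: opening $3,638.09; interest $77.00 → $3,715.09; payment $373.00; balance $3,342.09
Week 5: opening $3,342.09; interest $71.00 → $3,413.09; payment $373.00; balance $3,040.09
Week 6: opening $3,040.09; interest $64.00 → $3,104.09; payment $373.00; balance $2,731.09
Week 7: opening $2,731.09; interest $58.00 → $2,789.09; payment $373.00; balance $2,416.09
Week 8: opening $2,416.09; interest $51.00 → $2,467.09; payment $373.00; balance $2,094.09
Week 9: opening $2,094.09; interest $44.00 → $2,138.09; payment $373.00; balance $1,765.09
Week 10: opening $1,765.09; interest $38.00 → $1,803.09; payment $373.00; balance $1,430.09
Week 11: opening $1,430.09; interest $31.00 → $1,461.09; payment $373.00; balance $1,088.09
Week 12: opening $1,088.09; interest $23.00 → $1,111.09; payment $373.00; balance $738.09
Week 13: opening $738.09; interest $16.00 → $754.09; payment $373.00; balance $381.09
Week 14: opening $381.09; interest $9.00 → $390.09; payment $373.00; balance $17.09
Week 15: opening $17.09; interest $1.00 → $18.09; payment $18.09; balance $0.00
Total paid: $5,240.09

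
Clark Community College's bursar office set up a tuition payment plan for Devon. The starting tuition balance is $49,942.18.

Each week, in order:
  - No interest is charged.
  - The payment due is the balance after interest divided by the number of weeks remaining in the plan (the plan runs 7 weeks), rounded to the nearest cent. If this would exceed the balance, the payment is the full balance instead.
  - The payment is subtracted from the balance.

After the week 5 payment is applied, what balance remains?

$14,269.19

# | Opening | Payment | End bal
1 | $49,942.18 | $7,134.60 | $42,807.58
2 | $42,807.58 | $7,134.60 | $35,672.98
3 | $35,672.98 | $7,134.60 | $28,538.38
4 | $28,538.38 | $7,134.60 | $21,403.78
5 | $21,403.78 | $7,134.59 | $14,269.19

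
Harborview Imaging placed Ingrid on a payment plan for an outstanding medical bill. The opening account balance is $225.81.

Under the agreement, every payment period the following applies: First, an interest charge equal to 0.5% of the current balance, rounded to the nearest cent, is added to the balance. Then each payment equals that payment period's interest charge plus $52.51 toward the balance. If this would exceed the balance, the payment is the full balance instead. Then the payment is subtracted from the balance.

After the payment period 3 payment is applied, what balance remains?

# | Opening | Interest | Payment | End bal
1 | $225.81 | $1.13 | $53.64 | $173.30
2 | $173.30 | $0.87 | $53.38 | $120.79
3 | $120.79 | $0.60 | $53.11 | $68.28

$68.28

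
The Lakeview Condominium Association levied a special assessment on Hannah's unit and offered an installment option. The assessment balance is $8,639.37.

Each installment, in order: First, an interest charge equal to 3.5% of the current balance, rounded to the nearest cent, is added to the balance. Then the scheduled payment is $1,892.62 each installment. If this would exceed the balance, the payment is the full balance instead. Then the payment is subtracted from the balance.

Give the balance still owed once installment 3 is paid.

Installment 1: opening $8,639.37; interest $302.38 → $8,941.75; payment $1,892.62; balance $7,049.13
Installment 2: opening $7,049.13; interest $246.72 → $7,295.85; payment $1,892.62; balance $5,403.23
Installment 3: opening $5,403.23; interest $189.11 → $5,592.34; payment $1,892.62; balance $3,699.72

$3,699.72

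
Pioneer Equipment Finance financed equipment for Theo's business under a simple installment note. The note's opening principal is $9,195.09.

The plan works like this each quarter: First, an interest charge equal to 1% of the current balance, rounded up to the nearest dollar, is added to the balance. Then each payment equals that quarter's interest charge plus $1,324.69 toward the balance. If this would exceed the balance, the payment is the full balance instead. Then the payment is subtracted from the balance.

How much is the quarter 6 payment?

$1,350.69

Quarter 1: $9,195.09 +$92.00 interest = $9,287.09; pay $1,416.69 → $7,870.40
Quarter 2: $7,870.40 +$79.00 interest = $7,949.40; pay $1,403.69 → $6,545.71
Quarter 3: $6,545.71 +$66.00 interest = $6,611.71; pay $1,390.69 → $5,221.02
Quarter 4: $5,221.02 +$53.00 interest = $5,274.02; pay $1,377.69 → $3,896.33
Quarter 5: $3,896.33 +$39.00 interest = $3,935.33; pay $1,363.69 → $2,571.64
Quarter 6: $2,571.64 +$26.00 interest = $2,597.64; pay $1,350.69 → $1,246.95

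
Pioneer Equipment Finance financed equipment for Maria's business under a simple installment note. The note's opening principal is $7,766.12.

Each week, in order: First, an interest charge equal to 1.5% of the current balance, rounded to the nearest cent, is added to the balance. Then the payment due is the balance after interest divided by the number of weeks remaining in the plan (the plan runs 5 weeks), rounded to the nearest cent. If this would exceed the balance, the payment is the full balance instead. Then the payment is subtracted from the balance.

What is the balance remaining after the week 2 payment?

$4,800.51

Week 1: opening $7,766.12; interest $116.49 → $7,882.61; payment $1,576.52; balance $6,306.09
Week 2: opening $6,306.09; interest $94.59 → $6,400.68; payment $1,600.17; balance $4,800.51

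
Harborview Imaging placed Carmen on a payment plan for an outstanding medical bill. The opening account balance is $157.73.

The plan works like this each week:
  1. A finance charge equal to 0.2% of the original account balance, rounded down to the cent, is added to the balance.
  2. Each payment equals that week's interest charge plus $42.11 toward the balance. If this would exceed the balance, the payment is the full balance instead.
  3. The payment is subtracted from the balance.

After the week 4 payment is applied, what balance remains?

$0.00

Week 1: $157.73 +$0.31 interest = $158.04; pay $42.42 → $115.62
Week 2: $115.62 +$0.31 interest = $115.93; pay $42.42 → $73.51
Week 3: $73.51 +$0.31 interest = $73.82; pay $42.42 → $31.40
Week 4: $31.40 +$0.31 interest = $31.71; pay $31.71 → $0.00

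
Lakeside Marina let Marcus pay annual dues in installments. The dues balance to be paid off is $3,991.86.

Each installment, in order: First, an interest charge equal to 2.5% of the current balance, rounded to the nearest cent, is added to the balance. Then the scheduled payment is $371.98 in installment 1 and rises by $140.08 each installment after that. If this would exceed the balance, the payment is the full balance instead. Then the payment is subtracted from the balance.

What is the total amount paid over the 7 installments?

Installment 1: opening $3,991.86; interest $99.80 → $4,091.66; payment $371.98; balance $3,719.68
Installment 2: opening $3,719.68; interest $92.99 → $3,812.67; payment $512.06; balance $3,300.61
Installment 3: opening $3,300.61; interest $82.52 → $3,383.13; payment $652.14; balance $2,730.99
Installment 4: opening $2,730.99; interest $68.27 → $2,799.26; payment $792.22; balance $2,007.04
Installment 5: opening $2,007.04; interest $50.18 → $2,057.22; payment $932.30; balance $1,124.92
Installment 6: opening $1,124.92; interest $28.12 → $1,153.04; payment $1,072.38; balance $80.66
Installment 7: opening $80.66; interest $2.02 → $82.68; payment $82.68; balance $0.00
Total paid: $4,415.76

$4,415.76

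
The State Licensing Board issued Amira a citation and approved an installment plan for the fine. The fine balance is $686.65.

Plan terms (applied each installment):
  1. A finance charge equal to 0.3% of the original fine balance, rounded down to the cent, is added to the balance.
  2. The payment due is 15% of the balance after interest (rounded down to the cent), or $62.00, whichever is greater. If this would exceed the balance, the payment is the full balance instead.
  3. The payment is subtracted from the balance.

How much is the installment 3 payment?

$75.20

Installment 1: $686.65 +$2.05 interest = $688.70; pay $103.30 → $585.40
Installment 2: $585.40 +$2.05 interest = $587.45; pay $88.11 → $499.34
Installment 3: $499.34 +$2.05 interest = $501.39; pay $75.20 → $426.19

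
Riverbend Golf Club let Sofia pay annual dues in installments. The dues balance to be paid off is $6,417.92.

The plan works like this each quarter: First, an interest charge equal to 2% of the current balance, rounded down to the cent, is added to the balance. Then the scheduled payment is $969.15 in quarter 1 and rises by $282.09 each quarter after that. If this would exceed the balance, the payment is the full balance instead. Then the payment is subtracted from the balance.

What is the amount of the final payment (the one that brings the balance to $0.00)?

Quarter 1: $6,417.92 +$128.35 interest = $6,546.27; pay $969.15 → $5,577.12
Quarter 2: $5,577.12 +$111.54 interest = $5,688.66; pay $1,251.24 → $4,437.42
Quarter 3: $4,437.42 +$88.74 interest = $4,526.16; pay $1,533.33 → $2,992.83
Quarter 4: $2,992.83 +$59.85 interest = $3,052.68; pay $1,815.42 → $1,237.26
Quarter 5: $1,237.26 +$24.74 interest = $1,262.00; pay $1,262.00 → $0.00

$1,262.00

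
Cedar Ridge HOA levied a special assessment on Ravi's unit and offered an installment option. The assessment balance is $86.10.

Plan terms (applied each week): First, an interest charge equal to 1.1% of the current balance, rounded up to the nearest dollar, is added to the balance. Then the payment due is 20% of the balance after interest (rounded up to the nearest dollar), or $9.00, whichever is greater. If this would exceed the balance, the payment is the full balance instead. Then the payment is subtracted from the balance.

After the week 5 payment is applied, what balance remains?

Week 1: opening $86.10; interest $1.00 → $87.10; payment $18.00; balance $69.10
Week 2: opening $69.10; interest $1.00 → $70.10; payment $15.00; balance $55.10
Week 3: opening $55.10; interest $1.00 → $56.10; payment $12.00; balance $44.10
Week 4: opening $44.10; interest $1.00 → $45.10; payment $10.00; balance $35.10
Week 5: opening $35.10; interest $1.00 → $36.10; payment $9.00; balance $27.10

$27.10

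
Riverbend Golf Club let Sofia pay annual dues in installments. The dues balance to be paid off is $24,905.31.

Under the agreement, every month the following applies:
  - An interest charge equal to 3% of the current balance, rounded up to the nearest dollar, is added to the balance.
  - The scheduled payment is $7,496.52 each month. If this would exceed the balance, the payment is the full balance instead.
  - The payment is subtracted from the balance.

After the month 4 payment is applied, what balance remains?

Month 1: $24,905.31 +$748.00 interest = $25,653.31; pay $7,496.52 → $18,156.79
Month 2: $18,156.79 +$545.00 interest = $18,701.79; pay $7,496.52 → $11,205.27
Month 3: $11,205.27 +$337.00 interest = $11,542.27; pay $7,496.52 → $4,045.75
Month 4: $4,045.75 +$122.00 interest = $4,167.75; pay $4,167.75 → $0.00

$0.00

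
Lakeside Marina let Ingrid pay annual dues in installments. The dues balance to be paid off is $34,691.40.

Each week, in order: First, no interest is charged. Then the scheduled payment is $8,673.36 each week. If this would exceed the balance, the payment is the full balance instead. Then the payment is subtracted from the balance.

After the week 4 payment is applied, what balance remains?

$0.00

# | Opening | Payment | End bal
1 | $34,691.40 | $8,673.36 | $26,018.04
2 | $26,018.04 | $8,673.36 | $17,344.68
3 | $17,344.68 | $8,673.36 | $8,671.32
4 | $8,671.32 | $8,671.32 | $0.00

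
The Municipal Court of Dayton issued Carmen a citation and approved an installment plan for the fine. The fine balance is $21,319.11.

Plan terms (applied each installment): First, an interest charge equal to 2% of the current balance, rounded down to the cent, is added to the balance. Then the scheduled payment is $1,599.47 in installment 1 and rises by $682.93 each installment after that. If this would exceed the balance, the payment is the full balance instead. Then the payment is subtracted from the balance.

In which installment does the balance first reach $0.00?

Installment 1: $21,319.11 +$426.38 interest = $21,745.49; pay $1,599.47 → $20,146.02
Installment 2: $20,146.02 +$402.92 interest = $20,548.94; pay $2,282.40 → $18,266.54
Installment 3: $18,266.54 +$365.33 interest = $18,631.87; pay $2,965.33 → $15,666.54
Installment 4: $15,666.54 +$313.33 interest = $15,979.87; pay $3,648.26 → $12,331.61
Installment 5: $12,331.61 +$246.63 interest = $12,578.24; pay $4,331.19 → $8,247.05
Installment 6: $8,247.05 +$164.94 interest = $8,411.99; pay $5,014.12 → $3,397.87
Installment 7: $3,397.87 +$67.95 interest = $3,465.82; pay $3,465.82 → $0.00
Balance reaches $0.00 in installment 7.

7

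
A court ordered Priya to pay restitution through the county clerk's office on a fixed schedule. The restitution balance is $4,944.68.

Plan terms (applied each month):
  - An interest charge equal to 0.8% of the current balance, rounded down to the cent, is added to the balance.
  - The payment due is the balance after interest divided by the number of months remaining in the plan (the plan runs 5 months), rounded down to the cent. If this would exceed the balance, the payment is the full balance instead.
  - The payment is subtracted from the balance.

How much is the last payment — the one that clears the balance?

Month 1: opening $4,944.68; interest $39.55 → $4,984.23; payment $996.84; balance $3,987.39
Month 2: opening $3,987.39; interest $31.89 → $4,019.28; payment $1,004.82; balance $3,014.46
Month 3: opening $3,014.46; interest $24.11 → $3,038.57; payment $1,012.85; balance $2,025.72
Month 4: opening $2,025.72; interest $16.20 → $2,041.92; payment $1,020.96; balance $1,020.96
Month 5: opening $1,020.96; interest $8.16 → $1,029.12; payment $1,029.12; balance $0.00

$1,029.12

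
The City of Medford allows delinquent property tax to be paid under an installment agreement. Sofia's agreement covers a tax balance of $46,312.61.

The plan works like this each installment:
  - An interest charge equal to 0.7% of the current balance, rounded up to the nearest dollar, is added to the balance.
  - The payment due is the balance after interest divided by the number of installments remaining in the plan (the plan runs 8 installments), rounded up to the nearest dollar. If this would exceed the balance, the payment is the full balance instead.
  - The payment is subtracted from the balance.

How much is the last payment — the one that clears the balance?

# | Opening | Interest | Payment | End bal
1 | $46,312.61 | $325.00 | $5,830.00 | $40,807.61
2 | $40,807.61 | $286.00 | $5,871.00 | $35,222.61
3 | $35,222.61 | $247.00 | $5,912.00 | $29,557.61
4 | $29,557.61 | $207.00 | $5,953.00 | $23,811.61
5 | $23,811.61 | $167.00 | $5,995.00 | $17,983.61
6 | $17,983.61 | $126.00 | $6,037.00 | $12,072.61
7 | $12,072.61 | $85.00 | $6,079.00 | $6,078.61
8 | $6,078.61 | $43.00 | $6,121.61 | $0.00

$6,121.61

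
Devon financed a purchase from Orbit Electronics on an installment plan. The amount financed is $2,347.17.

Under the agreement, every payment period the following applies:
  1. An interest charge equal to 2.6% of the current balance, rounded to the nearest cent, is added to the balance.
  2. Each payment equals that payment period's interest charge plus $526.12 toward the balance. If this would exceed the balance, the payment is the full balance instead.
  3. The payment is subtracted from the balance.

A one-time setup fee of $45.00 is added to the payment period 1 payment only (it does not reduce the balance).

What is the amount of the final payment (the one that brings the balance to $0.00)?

$249.00

Payment period 1: opening $2,347.17; interest $61.03 → $2,408.20; payment $587.15 (+ $45.00 fee); balance $1,821.05
Payment period 2: opening $1,821.05; interest $47.35 → $1,868.40; payment $573.47; balance $1,294.93
Payment period 3: opening $1,294.93; interest $33.67 → $1,328.60; payment $559.79; balance $768.81
Payment period 4: opening $768.81; interest $19.99 → $788.80; payment $546.11; balance $242.69
Payment period 5: opening $242.69; interest $6.31 → $249.00; payment $249.00; balance $0.00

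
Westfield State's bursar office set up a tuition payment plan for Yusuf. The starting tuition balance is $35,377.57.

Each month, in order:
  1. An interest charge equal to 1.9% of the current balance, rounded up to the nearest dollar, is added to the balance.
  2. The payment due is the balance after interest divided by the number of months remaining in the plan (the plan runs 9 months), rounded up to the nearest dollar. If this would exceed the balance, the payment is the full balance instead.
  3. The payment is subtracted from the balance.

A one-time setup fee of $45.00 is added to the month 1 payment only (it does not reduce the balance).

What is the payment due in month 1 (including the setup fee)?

Month 1: $35,377.57 +$673.00 interest = $36,050.57; pay $4,006.00 (+ $45.00 fee) → $32,044.57

$4,051.00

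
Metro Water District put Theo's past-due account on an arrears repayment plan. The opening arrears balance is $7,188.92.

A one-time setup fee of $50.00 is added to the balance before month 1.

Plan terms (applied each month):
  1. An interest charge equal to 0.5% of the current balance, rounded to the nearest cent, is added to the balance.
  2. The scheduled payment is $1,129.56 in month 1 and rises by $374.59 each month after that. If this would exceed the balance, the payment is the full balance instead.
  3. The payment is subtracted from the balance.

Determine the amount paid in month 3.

$1,878.74

Month 1: $7,238.92 +$36.19 interest = $7,275.11; pay $1,129.56 → $6,145.55
Month 2: $6,145.55 +$30.73 interest = $6,176.28; pay $1,504.15 → $4,672.13
Month 3: $4,672.13 +$23.36 interest = $4,695.49; pay $1,878.74 → $2,816.75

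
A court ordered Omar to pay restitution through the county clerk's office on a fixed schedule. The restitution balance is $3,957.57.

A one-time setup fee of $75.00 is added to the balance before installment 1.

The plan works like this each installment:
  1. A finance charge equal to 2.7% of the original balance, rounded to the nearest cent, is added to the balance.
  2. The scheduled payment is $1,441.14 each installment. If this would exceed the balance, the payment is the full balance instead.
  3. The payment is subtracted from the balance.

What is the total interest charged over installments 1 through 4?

Installment 1: $4,032.57 +$106.85 interest = $4,139.42; pay $1,441.14 → $2,698.28
Installment 2: $2,698.28 +$106.85 interest = $2,805.13; pay $1,441.14 → $1,363.99
Installment 3: $1,363.99 +$106.85 interest = $1,470.84; pay $1,441.14 → $29.70
Installment 4: $29.70 +$106.85 interest = $136.55; pay $136.55 → $0.00
Total interest: $106.85 + $106.85 + $106.85 + $106.85 = $427.40

$427.40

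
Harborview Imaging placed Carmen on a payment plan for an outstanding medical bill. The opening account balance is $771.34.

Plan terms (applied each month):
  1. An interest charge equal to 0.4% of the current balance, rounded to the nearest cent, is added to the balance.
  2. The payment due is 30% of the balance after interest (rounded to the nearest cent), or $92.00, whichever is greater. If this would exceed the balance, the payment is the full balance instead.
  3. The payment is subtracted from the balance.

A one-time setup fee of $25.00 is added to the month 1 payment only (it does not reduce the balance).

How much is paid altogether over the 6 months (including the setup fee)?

$805.24

# | Opening | Interest | Payment | Fee | End bal
1 | $771.34 | $3.09 | $232.33 | $25.00 | $542.10
2 | $542.10 | $2.17 | $163.28 | — | $380.99
3 | $380.99 | $1.52 | $114.75 | — | $267.76
4 | $267.76 | $1.07 | $92.00 | — | $176.83
5 | $176.83 | $0.71 | $92.00 | — | $85.54
6 | $85.54 | $0.34 | $85.88 | — | $0.00
Total paid: $805.24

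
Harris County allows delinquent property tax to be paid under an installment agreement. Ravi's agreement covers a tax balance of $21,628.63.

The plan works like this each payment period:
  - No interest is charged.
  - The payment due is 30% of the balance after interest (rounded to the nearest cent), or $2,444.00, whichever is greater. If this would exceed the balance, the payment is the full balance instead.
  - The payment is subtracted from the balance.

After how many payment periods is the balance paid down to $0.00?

# | Opening | Payment | End bal
1 | $21,628.63 | $6,488.59 | $15,140.04
2 | $15,140.04 | $4,542.01 | $10,598.03
3 | $10,598.03 | $3,179.41 | $7,418.62
4 | $7,418.62 | $2,444.00 | $4,974.62
5 | $4,974.62 | $2,444.00 | $2,530.62
6 | $2,530.62 | $2,444.00 | $86.62
7 | $86.62 | $86.62 | $0.00
Balance reaches $0.00 in payment period 7.

7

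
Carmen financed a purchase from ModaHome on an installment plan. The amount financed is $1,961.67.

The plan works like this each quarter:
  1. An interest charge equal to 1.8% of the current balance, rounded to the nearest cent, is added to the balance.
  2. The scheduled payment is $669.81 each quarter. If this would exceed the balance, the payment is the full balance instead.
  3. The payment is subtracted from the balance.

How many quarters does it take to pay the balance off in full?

4

# | Opening | Interest | Payment | End bal
1 | $1,961.67 | $35.31 | $669.81 | $1,327.17
2 | $1,327.17 | $23.89 | $669.81 | $681.25
3 | $681.25 | $12.26 | $669.81 | $23.70
4 | $23.70 | $0.43 | $24.13 | $0.00
Balance reaches $0.00 in quarter 4.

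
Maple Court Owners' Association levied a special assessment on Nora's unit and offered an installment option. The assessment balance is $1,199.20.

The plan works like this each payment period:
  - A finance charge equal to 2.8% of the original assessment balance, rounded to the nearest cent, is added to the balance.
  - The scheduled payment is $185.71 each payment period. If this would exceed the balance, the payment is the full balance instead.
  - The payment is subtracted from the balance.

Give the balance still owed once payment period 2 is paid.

# | Opening | Interest | Payment | End bal
1 | $1,199.20 | $33.58 | $185.71 | $1,047.07
2 | $1,047.07 | $33.58 | $185.71 | $894.94

$894.94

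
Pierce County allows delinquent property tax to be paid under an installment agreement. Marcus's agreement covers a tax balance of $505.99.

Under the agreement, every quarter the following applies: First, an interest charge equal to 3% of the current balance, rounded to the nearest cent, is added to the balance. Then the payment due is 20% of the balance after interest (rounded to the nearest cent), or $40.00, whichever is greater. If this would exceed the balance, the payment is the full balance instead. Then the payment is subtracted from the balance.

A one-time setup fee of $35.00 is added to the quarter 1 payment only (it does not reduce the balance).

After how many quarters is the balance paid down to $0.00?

11

Quarter 1: opening $505.99; interest $15.18 → $521.17; payment $104.23 (+ $35.00 fee); balance $416.94
Quarter 2: opening $416.94; interest $12.51 → $429.45; payment $85.89; balance $343.56
Quarter 3: opening $343.56; interest $10.31 → $353.87; payment $70.77; balance $283.10
Quarter 4: opening $283.10; interest $8.49 → $291.59; payment $58.32; balance $233.27
Quarter 5: opening $233.27; interest $7.00 → $240.27; payment $48.05; balance $192.22
Quarter 6: opening $192.22; interest $5.77 → $197.99; payment $40.00; balance $157.99
Quarter 7: opening $157.99; interest $4.74 → $162.73; payment $40.00; balance $122.73
Quarter 8: opening $122.73; interest $3.68 → $126.41; payment $40.00; balance $86.41
Quarter 9: opening $86.41; interest $2.59 → $89.00; payment $40.00; balance $49.00
Quarter 10: opening $49.00; interest $1.47 → $50.47; payment $40.00; balance $10.47
Quarter 11: opening $10.47; interest $0.31 → $10.78; payment $10.78; balance $0.00
Balance reaches $0.00 in quarter 11.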